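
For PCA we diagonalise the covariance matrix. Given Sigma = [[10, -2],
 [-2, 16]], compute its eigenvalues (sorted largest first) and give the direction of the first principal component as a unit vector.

Step 1 — characteristic polynomial of 2×2 Sigma:
  det(Sigma - λI) = λ² - trace · λ + det = 0.
  trace = 10 + 16 = 26, det = 10·16 - (-2)² = 156.
Step 2 — discriminant:
  Δ = trace² - 4·det = 676 - 624 = 52.
Step 3 — eigenvalues:
  λ = (trace ± √Δ)/2 = (26 ± 7.2111)/2,
  λ_1 = 16.6056,  λ_2 = 9.3944.

Step 4 — unit eigenvector for λ_1: solve (Sigma - λ_1 I)v = 0. First row:
  (10 - 16.6056)·v_x + (-2)·v_y = 0, i.e. (-6.6056)·v_x + (-2)·v_y = 0,
  so v ∝ (b, λ_1 - a) = (-2, 6.6056); multiply by -1 so the first entry is positive: u = (2, -6.6056).
  ||u|| = √((2)² + (-6.6056)²) = √(47.6333) ≈ 6.9017,
  v_1 = u/||u|| ≈ (0.2898, -0.9571) (||v_1|| = 1).

λ_1 = 16.6056,  λ_2 = 9.3944;  v_1 ≈ (0.2898, -0.9571)


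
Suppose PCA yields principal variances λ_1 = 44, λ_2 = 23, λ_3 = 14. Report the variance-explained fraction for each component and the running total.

Step 1 — total variance = trace(Sigma) = Σ λ_i = 44 + 23 + 14 = 81.

Step 2 — fraction explained by component i = λ_i / Σ λ:
  PC1: 44/81 = 0.5432
  PC2: 23/81 = 0.284
  PC3: 14/81 = 0.1728

Step 3 — cumulative fraction after k components = (λ_1 + ... + λ_k) / Σ λ:
  k = 1: 44/81 = 0.5432
  k = 2: (44 + 23)/81 = 67/81 = 0.8272
  k = 3: (44 + 23 + 14)/81 = 81/81 = 1

Summary (fraction, with percent):

explained: PC1 0.5432 (54.32%), PC2 0.284 (28.4%), PC3 0.1728 (17.28%);  cumulative: 0.5432, 0.8272, 1


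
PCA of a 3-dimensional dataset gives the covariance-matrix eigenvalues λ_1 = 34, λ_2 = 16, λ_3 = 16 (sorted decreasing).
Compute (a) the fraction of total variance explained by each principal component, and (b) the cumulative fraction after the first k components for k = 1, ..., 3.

Step 1 — total variance = trace(Sigma) = Σ λ_i = 34 + 16 + 16 = 66.

Step 2 — fraction explained by component i = λ_i / Σ λ:
  PC1: 34/66 = 0.5152
  PC2: 16/66 = 0.2424
  PC3: 16/66 = 0.2424

Step 3 — cumulative fraction after k components = (λ_1 + ... + λ_k) / Σ λ:
  k = 1: 34/66 = 0.5152
  k = 2: (34 + 16)/66 = 50/66 = 0.7576
  k = 3: (34 + 16 + 16)/66 = 66/66 = 1

Summary (fraction, with percent):

explained: PC1 0.5152 (51.52%), PC2 0.2424 (24.24%), PC3 0.2424 (24.24%);  cumulative: 0.5152, 0.7576, 1


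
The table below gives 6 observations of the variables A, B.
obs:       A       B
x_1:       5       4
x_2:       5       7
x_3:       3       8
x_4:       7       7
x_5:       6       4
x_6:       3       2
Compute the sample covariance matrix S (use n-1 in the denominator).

Step 1 — column means:
  mean(A) = (5 + 5 + 3 + 7 + 6 + 3) / 6 = 29/6 = 4.8333
  mean(B) = (4 + 7 + 8 + 7 + 4 + 2) / 6 = 32/6 = 5.3333

Step 2 — sample covariance S[i,j] = (1/(n-1)) · Σ_k (x_{k,i} - mean_i) · (x_{k,j} - mean_j), with n-1 = 5.
  S[A,A] = ((0.1667)·(0.1667) + (0.1667)·(0.1667) + (-1.8333)·(-1.8333) + (2.1667)·(2.1667) + (1.1667)·(1.1667) + (-1.8333)·(-1.8333)) / 5 = 12.8333/5 = 2.5667
  S[A,B] = ((0.1667)·(-1.3333) + (0.1667)·(1.6667) + (-1.8333)·(2.6667) + (2.1667)·(1.6667) + (1.1667)·(-1.3333) + (-1.8333)·(-3.3333)) / 5 = 3.3333/5 = 0.6667
  S[B,B] = ((-1.3333)·(-1.3333) + (1.6667)·(1.6667) + (2.6667)·(2.6667) + (1.6667)·(1.6667) + (-1.3333)·(-1.3333) + (-3.3333)·(-3.3333)) / 5 = 27.3333/5 = 5.4667

S is symmetric (S[j,i] = S[i,j]). Assembling:

S = [[2.5667, 0.6667],
 [0.6667, 5.4667]]


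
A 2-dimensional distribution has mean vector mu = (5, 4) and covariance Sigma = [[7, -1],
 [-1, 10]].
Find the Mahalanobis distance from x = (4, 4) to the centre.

Step 1 — centre the observation: (x - mu) = (-1, 0).

Step 2 — invert Sigma. det(Sigma) = 7·10 - (-1)² = 69.
  Sigma^{-1} = (1/det) · [[d, -b], [-b, a]] = [[0.1449, 0.0145],
 [0.0145, 0.1014]].

Step 3 — form the quadratic (x - mu)^T · Sigma^{-1} · (x - mu):
  Sigma^{-1} · (x - mu) = (-0.1449, -0.0145).
  (x - mu)^T · [Sigma^{-1} · (x - mu)] = (-1)·(-0.1449) + (0)·(-0.0145) = 0.1449.

Step 4 — take square root: d = √(0.1449) ≈ 0.3807.

d(x, mu) = √(0.1449) ≈ 0.3807


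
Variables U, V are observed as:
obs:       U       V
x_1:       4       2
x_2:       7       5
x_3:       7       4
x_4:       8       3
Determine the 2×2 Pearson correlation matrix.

Step 1 — column means:
  mean(U) = (4 + 7 + 7 + 8) / 4 = 26/4 = 6.5
  mean(V) = (2 + 5 + 4 + 3) / 4 = 14/4 = 3.5

Step 2 — sample variances and covariances s[i,j] = (1/(n-1)) · Σ_k (x_{k,i} - mean_i) · (x_{k,j} - mean_j), with n-1 = 3:
  s[U,U] = ((-2.5)·(-2.5) + (0.5)·(0.5) + (0.5)·(0.5) + (1.5)·(1.5)) / 3 = 9/3 = 3
  s[U,V] = ((-2.5)·(-1.5) + (0.5)·(1.5) + (0.5)·(0.5) + (1.5)·(-0.5)) / 3 = 4/3 = 1.3333
  s[V,V] = ((-1.5)·(-1.5) + (1.5)·(1.5) + (0.5)·(0.5) + (-0.5)·(-0.5)) / 3 = 5/3 = 1.6667
  Sample standard deviations s_i = √(s[i,i]):
  s(U) = √(3) = 1.7321
  s(V) = √(1.6667) = 1.291

Step 3 — r_{ij} = s_{ij} / (s_i · s_j):
  r[U,U] = 1 (diagonal).
  r[U,V] = 1.3333 / (1.7321 · 1.291) = 1.3333 / 2.2361 = 0.5963
  r[V,V] = 1 (diagonal).

R is symmetric with unit diagonal. Assembling:

R = [[1, 0.5963],
 [0.5963, 1]]


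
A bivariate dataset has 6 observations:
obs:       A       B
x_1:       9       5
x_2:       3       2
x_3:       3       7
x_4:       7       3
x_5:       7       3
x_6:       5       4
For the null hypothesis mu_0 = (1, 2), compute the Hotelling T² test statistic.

Step 1 — sample mean vector:
  mean(A) = (9 + 3 + 3 + 7 + 7 + 5) / 6 = 34/6 = 5.6667
  mean(B) = (5 + 2 + 7 + 3 + 3 + 4) / 6 = 24/6 = 4
  x̄ = (5.6667, 4),  deviation x̄ - mu_0 = (5.6667, 4) - (1, 2) = (4.6667, 2).

Step 2 — sample covariance matrix, S[i,j] = (1/(n-1)) · Σ_k (x_{k,i} - mean_i) · (x_{k,j} - mean_j), divisor n-1 = 5:
  S[A,A] = ((3.3333)·(3.3333) + (-2.6667)·(-2.6667) + (-2.6667)·(-2.6667) + (1.3333)·(1.3333) + (1.3333)·(1.3333) + (-0.6667)·(-0.6667)) / 5 = 29.3333/5 = 5.8667
  S[A,B] = ((3.3333)·(1) + (-2.6667)·(-2) + (-2.6667)·(3) + (1.3333)·(-1) + (1.3333)·(-1) + (-0.6667)·(0)) / 5 = -2/5 = -0.4
  S[B,B] = ((1)·(1) + (-2)·(-2) + (3)·(3) + (-1)·(-1) + (-1)·(-1) + (0)·(0)) / 5 = 16/5 = 3.2
  S = [[5.8667, -0.4],
 [-0.4, 3.2]].

Step 3 — invert S. det(S) = 5.8667·3.2 - (-0.4)² = 18.6133.
  S^{-1} = (1/det) · [[d, -b], [-b, a]] = [[0.1719, 0.0215],
 [0.0215, 0.3152]].

Step 4 — quadratic form (x̄ - mu_0)^T · S^{-1} · (x̄ - mu_0):
  S^{-1} · (x̄ - mu_0) = (0.8453, 0.7307),
  (x̄ - mu_0)^T · [...] = (4.6667)·(0.8453) + (2)·(0.7307) = 5.4059.

Step 5 — scale by n: T² = 6 · 5.4059 = 32.4355.

T² ≈ 32.4355


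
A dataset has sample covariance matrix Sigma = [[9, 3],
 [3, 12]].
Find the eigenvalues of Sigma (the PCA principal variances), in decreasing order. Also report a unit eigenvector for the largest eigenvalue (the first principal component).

Step 1 — characteristic polynomial of 2×2 Sigma:
  det(Sigma - λI) = λ² - trace · λ + det = 0.
  trace = 9 + 12 = 21, det = 9·12 - (3)² = 99.
Step 2 — discriminant:
  Δ = trace² - 4·det = 441 - 396 = 45.
Step 3 — eigenvalues:
  λ = (trace ± √Δ)/2 = (21 ± 6.7082)/2,
  λ_1 = 13.8541,  λ_2 = 7.1459.

Step 4 — unit eigenvector for λ_1: solve (Sigma - λ_1 I)v = 0. First row:
  (9 - 13.8541)·v_x + (3)·v_y = 0, i.e. (-4.8541)·v_x + (3)·v_y = 0,
  so v ∝ (b, λ_1 - a) = (3, 4.8541) = u.
  ||u|| = √((3)² + (4.8541)²) = √(32.5623) ≈ 5.7063,
  v_1 = u/||u|| ≈ (0.5257, 0.8507) (||v_1|| = 1).

λ_1 = 13.8541,  λ_2 = 7.1459;  v_1 ≈ (0.5257, 0.8507)


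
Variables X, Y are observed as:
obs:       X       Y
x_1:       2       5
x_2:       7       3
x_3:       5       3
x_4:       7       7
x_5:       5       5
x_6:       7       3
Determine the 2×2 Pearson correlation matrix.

Step 1 — column means:
  mean(X) = (2 + 7 + 5 + 7 + 5 + 7) / 6 = 33/6 = 5.5
  mean(Y) = (5 + 3 + 3 + 7 + 5 + 3) / 6 = 26/6 = 4.3333

Step 2 — sample variances and covariances s[i,j] = (1/(n-1)) · Σ_k (x_{k,i} - mean_i) · (x_{k,j} - mean_j), with n-1 = 5:
  s[X,X] = ((-3.5)·(-3.5) + (1.5)·(1.5) + (-0.5)·(-0.5) + (1.5)·(1.5) + (-0.5)·(-0.5) + (1.5)·(1.5)) / 5 = 19.5/5 = 3.9
  s[X,Y] = ((-3.5)·(0.6667) + (1.5)·(-1.3333) + (-0.5)·(-1.3333) + (1.5)·(2.6667) + (-0.5)·(0.6667) + (1.5)·(-1.3333)) / 5 = -2/5 = -0.4
  s[Y,Y] = ((0.6667)·(0.6667) + (-1.3333)·(-1.3333) + (-1.3333)·(-1.3333) + (2.6667)·(2.6667) + (0.6667)·(0.6667) + (-1.3333)·(-1.3333)) / 5 = 13.3333/5 = 2.6667
  Sample standard deviations s_i = √(s[i,i]):
  s(X) = √(3.9) = 1.9748
  s(Y) = √(2.6667) = 1.633

Step 3 — r_{ij} = s_{ij} / (s_i · s_j):
  r[X,X] = 1 (diagonal).
  r[X,Y] = -0.4 / (1.9748 · 1.633) = -0.4 / 3.2249 = -0.124
  r[Y,Y] = 1 (diagonal).

R is symmetric with unit diagonal. Assembling:

R = [[1, -0.124],
 [-0.124, 1]]


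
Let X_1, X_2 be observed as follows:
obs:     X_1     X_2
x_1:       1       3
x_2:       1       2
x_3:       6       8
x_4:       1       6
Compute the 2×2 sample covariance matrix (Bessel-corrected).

Step 1 — column means:
  mean(X_1) = (1 + 1 + 6 + 1) / 4 = 9/4 = 2.25
  mean(X_2) = (3 + 2 + 8 + 6) / 4 = 19/4 = 4.75

Step 2 — sample covariance S[i,j] = (1/(n-1)) · Σ_k (x_{k,i} - mean_i) · (x_{k,j} - mean_j), with n-1 = 3.
  S[X_1,X_1] = ((-1.25)·(-1.25) + (-1.25)·(-1.25) + (3.75)·(3.75) + (-1.25)·(-1.25)) / 3 = 18.75/3 = 6.25
  S[X_1,X_2] = ((-1.25)·(-1.75) + (-1.25)·(-2.75) + (3.75)·(3.25) + (-1.25)·(1.25)) / 3 = 16.25/3 = 5.4167
  S[X_2,X_2] = ((-1.75)·(-1.75) + (-2.75)·(-2.75) + (3.25)·(3.25) + (1.25)·(1.25)) / 3 = 22.75/3 = 7.5833

S is symmetric (S[j,i] = S[i,j]). Assembling:

S = [[6.25, 5.4167],
 [5.4167, 7.5833]]


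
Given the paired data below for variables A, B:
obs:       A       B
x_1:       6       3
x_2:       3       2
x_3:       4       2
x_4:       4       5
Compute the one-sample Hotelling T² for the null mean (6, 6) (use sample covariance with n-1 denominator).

Step 1 — sample mean vector:
  mean(A) = (6 + 3 + 4 + 4) / 4 = 17/4 = 4.25
  mean(B) = (3 + 2 + 2 + 5) / 4 = 12/4 = 3
  x̄ = (4.25, 3),  deviation x̄ - mu_0 = (4.25, 3) - (6, 6) = (-1.75, -3).

Step 2 — sample covariance matrix, S[i,j] = (1/(n-1)) · Σ_k (x_{k,i} - mean_i) · (x_{k,j} - mean_j), divisor n-1 = 3:
  S[A,A] = ((1.75)·(1.75) + (-1.25)·(-1.25) + (-0.25)·(-0.25) + (-0.25)·(-0.25)) / 3 = 4.75/3 = 1.5833
  S[A,B] = ((1.75)·(0) + (-1.25)·(-1) + (-0.25)·(-1) + (-0.25)·(2)) / 3 = 1/3 = 0.3333
  S[B,B] = ((0)·(0) + (-1)·(-1) + (-1)·(-1) + (2)·(2)) / 3 = 6/3 = 2
  S = [[1.5833, 0.3333],
 [0.3333, 2]].

Step 3 — invert S. det(S) = 1.5833·2 - (0.3333)² = 3.0556.
  S^{-1} = (1/det) · [[d, -b], [-b, a]] = [[0.6545, -0.1091],
 [-0.1091, 0.5182]].

Step 4 — quadratic form (x̄ - mu_0)^T · S^{-1} · (x̄ - mu_0):
  S^{-1} · (x̄ - mu_0) = (-0.8182, -1.3636),
  (x̄ - mu_0)^T · [...] = (-1.75)·(-0.8182) + (-3)·(-1.3636) = 5.5227.

Step 5 — scale by n: T² = 4 · 5.5227 = 22.0909.

T² ≈ 22.0909


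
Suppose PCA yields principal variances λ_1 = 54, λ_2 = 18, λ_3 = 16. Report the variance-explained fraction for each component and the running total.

Step 1 — total variance = trace(Sigma) = Σ λ_i = 54 + 18 + 16 = 88.

Step 2 — fraction explained by component i = λ_i / Σ λ:
  PC1: 54/88 = 0.6136
  PC2: 18/88 = 0.2045
  PC3: 16/88 = 0.1818

Step 3 — cumulative fraction after k components = (λ_1 + ... + λ_k) / Σ λ:
  k = 1: 54/88 = 0.6136
  k = 2: (54 + 18)/88 = 72/88 = 0.8182
  k = 3: (54 + 18 + 16)/88 = 88/88 = 1

Summary (fraction, with percent):

explained: PC1 0.6136 (61.36%), PC2 0.2045 (20.45%), PC3 0.1818 (18.18%);  cumulative: 0.6136, 0.8182, 1


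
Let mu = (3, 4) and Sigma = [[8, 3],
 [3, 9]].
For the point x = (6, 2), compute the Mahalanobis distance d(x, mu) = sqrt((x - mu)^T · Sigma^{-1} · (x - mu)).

Step 1 — centre the observation: (x - mu) = (3, -2).

Step 2 — invert Sigma. det(Sigma) = 8·9 - (3)² = 63.
  Sigma^{-1} = (1/det) · [[d, -b], [-b, a]] = [[0.1429, -0.0476],
 [-0.0476, 0.127]].

Step 3 — form the quadratic (x - mu)^T · Sigma^{-1} · (x - mu):
  Sigma^{-1} · (x - mu) = (0.5238, -0.3968).
  (x - mu)^T · [Sigma^{-1} · (x - mu)] = (3)·(0.5238) + (-2)·(-0.3968) = 2.3651.

Step 4 — take square root: d = √(2.3651) ≈ 1.5379.

d(x, mu) = √(2.3651) ≈ 1.5379


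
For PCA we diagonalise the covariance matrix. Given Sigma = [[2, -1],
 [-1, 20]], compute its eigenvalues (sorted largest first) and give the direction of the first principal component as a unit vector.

Step 1 — characteristic polynomial of 2×2 Sigma:
  det(Sigma - λI) = λ² - trace · λ + det = 0.
  trace = 2 + 20 = 22, det = 2·20 - (-1)² = 39.
Step 2 — discriminant:
  Δ = trace² - 4·det = 484 - 156 = 328.
Step 3 — eigenvalues:
  λ = (trace ± √Δ)/2 = (22 ± 18.1108)/2,
  λ_1 = 20.0554,  λ_2 = 1.9446.

Step 4 — unit eigenvector for λ_1: solve (Sigma - λ_1 I)v = 0. First row:
  (2 - 20.0554)·v_x + (-1)·v_y = 0, i.e. (-18.0554)·v_x + (-1)·v_y = 0,
  so v ∝ (b, λ_1 - a) = (-1, 18.0554); multiply by -1 so the first entry is positive: u = (1, -18.0554).
  ||u|| = √((1)² + (-18.0554)²) = √(326.9969) ≈ 18.0831,
  v_1 = u/||u|| ≈ (0.0553, -0.9985) (||v_1|| = 1).

λ_1 = 20.0554,  λ_2 = 1.9446;  v_1 ≈ (0.0553, -0.9985)


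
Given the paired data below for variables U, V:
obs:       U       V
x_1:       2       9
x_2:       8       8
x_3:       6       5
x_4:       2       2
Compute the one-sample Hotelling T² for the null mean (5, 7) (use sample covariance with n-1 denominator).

Step 1 — sample mean vector:
  mean(U) = (2 + 8 + 6 + 2) / 4 = 18/4 = 4.5
  mean(V) = (9 + 8 + 5 + 2) / 4 = 24/4 = 6
  x̄ = (4.5, 6),  deviation x̄ - mu_0 = (4.5, 6) - (5, 7) = (-0.5, -1).

Step 2 — sample covariance matrix, S[i,j] = (1/(n-1)) · Σ_k (x_{k,i} - mean_i) · (x_{k,j} - mean_j), divisor n-1 = 3:
  S[U,U] = ((-2.5)·(-2.5) + (3.5)·(3.5) + (1.5)·(1.5) + (-2.5)·(-2.5)) / 3 = 27/3 = 9
  S[U,V] = ((-2.5)·(3) + (3.5)·(2) + (1.5)·(-1) + (-2.5)·(-4)) / 3 = 8/3 = 2.6667
  S[V,V] = ((3)·(3) + (2)·(2) + (-1)·(-1) + (-4)·(-4)) / 3 = 30/3 = 10
  S = [[9, 2.6667],
 [2.6667, 10]].

Step 3 — invert S. det(S) = 9·10 - (2.6667)² = 82.8889.
  S^{-1} = (1/det) · [[d, -b], [-b, a]] = [[0.1206, -0.0322],
 [-0.0322, 0.1086]].

Step 4 — quadratic form (x̄ - mu_0)^T · S^{-1} · (x̄ - mu_0):
  S^{-1} · (x̄ - mu_0) = (-0.0282, -0.0925),
  (x̄ - mu_0)^T · [...] = (-0.5)·(-0.0282) + (-1)·(-0.0925) = 0.1066.

Step 5 — scale by n: T² = 4 · 0.1066 = 0.4263.

T² ≈ 0.4263


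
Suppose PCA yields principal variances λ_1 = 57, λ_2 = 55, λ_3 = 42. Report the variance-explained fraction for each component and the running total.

Step 1 — total variance = trace(Sigma) = Σ λ_i = 57 + 55 + 42 = 154.

Step 2 — fraction explained by component i = λ_i / Σ λ:
  PC1: 57/154 = 0.3701
  PC2: 55/154 = 0.3571
  PC3: 42/154 = 0.2727

Step 3 — cumulative fraction after k components = (λ_1 + ... + λ_k) / Σ λ:
  k = 1: 57/154 = 0.3701
  k = 2: (57 + 55)/154 = 112/154 = 0.7273
  k = 3: (57 + 55 + 42)/154 = 154/154 = 1

Summary (fraction, with percent):

explained: PC1 0.3701 (37.01%), PC2 0.3571 (35.71%), PC3 0.2727 (27.27%);  cumulative: 0.3701, 0.7273, 1


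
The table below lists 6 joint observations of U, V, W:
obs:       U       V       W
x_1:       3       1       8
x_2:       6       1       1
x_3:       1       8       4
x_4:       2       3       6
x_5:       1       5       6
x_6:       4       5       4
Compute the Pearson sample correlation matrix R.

Step 1 — column means:
  mean(U) = (3 + 6 + 1 + 2 + 1 + 4) / 6 = 17/6 = 2.8333
  mean(V) = (1 + 1 + 8 + 3 + 5 + 5) / 6 = 23/6 = 3.8333
  mean(W) = (8 + 1 + 4 + 6 + 6 + 4) / 6 = 29/6 = 4.8333

Step 2 — sample variances and covariances s[i,j] = (1/(n-1)) · Σ_k (x_{k,i} - mean_i) · (x_{k,j} - mean_j), with n-1 = 5:
  s[U,U] = ((0.1667)·(0.1667) + (3.1667)·(3.1667) + (-1.8333)·(-1.8333) + (-0.8333)·(-0.8333) + (-1.8333)·(-1.8333) + (1.1667)·(1.1667)) / 5 = 18.8333/5 = 3.7667
  s[U,V] = ((0.1667)·(-2.8333) + (3.1667)·(-2.8333) + (-1.8333)·(4.1667) + (-0.8333)·(-0.8333) + (-1.8333)·(1.1667) + (1.1667)·(1.1667)) / 5 = -17.1667/5 = -3.4333
  s[U,W] = ((0.1667)·(3.1667) + (3.1667)·(-3.8333) + (-1.8333)·(-0.8333) + (-0.8333)·(1.1667) + (-1.8333)·(1.1667) + (1.1667)·(-0.8333)) / 5 = -14.1667/5 = -2.8333
  s[V,V] = ((-2.8333)·(-2.8333) + (-2.8333)·(-2.8333) + (4.1667)·(4.1667) + (-0.8333)·(-0.8333) + (1.1667)·(1.1667) + (1.1667)·(1.1667)) / 5 = 36.8333/5 = 7.3667
  s[V,W] = ((-2.8333)·(3.1667) + (-2.8333)·(-3.8333) + (4.1667)·(-0.8333) + (-0.8333)·(1.1667) + (1.1667)·(1.1667) + (1.1667)·(-0.8333)) / 5 = -2.1667/5 = -0.4333
  s[W,W] = ((3.1667)·(3.1667) + (-3.8333)·(-3.8333) + (-0.8333)·(-0.8333) + (1.1667)·(1.1667) + (1.1667)·(1.1667) + (-0.8333)·(-0.8333)) / 5 = 28.8333/5 = 5.7667
  Sample standard deviations s_i = √(s[i,i]):
  s(U) = √(3.7667) = 1.9408
  s(V) = √(7.3667) = 2.7142
  s(W) = √(5.7667) = 2.4014

Step 3 — r_{ij} = s_{ij} / (s_i · s_j):
  r[U,U] = 1 (diagonal).
  r[U,V] = -3.4333 / (1.9408 · 2.7142) = -3.4333 / 5.2676 = -0.6518
  r[U,W] = -2.8333 / (1.9408 · 2.4014) = -2.8333 / 4.6606 = -0.6079
  r[V,V] = 1 (diagonal).
  r[V,W] = -0.4333 / (2.7142 · 2.4014) = -0.4333 / 6.5178 = -0.0665
  r[W,W] = 1 (diagonal).

R is symmetric with unit diagonal. Assembling:

R = [[1, -0.6518, -0.6079],
 [-0.6518, 1, -0.0665],
 [-0.6079, -0.0665, 1]]


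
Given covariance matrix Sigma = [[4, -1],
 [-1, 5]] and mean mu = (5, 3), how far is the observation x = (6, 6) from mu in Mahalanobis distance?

Step 1 — centre the observation: (x - mu) = (1, 3).

Step 2 — invert Sigma. det(Sigma) = 4·5 - (-1)² = 19.
  Sigma^{-1} = (1/det) · [[d, -b], [-b, a]] = [[0.2632, 0.0526],
 [0.0526, 0.2105]].

Step 3 — form the quadratic (x - mu)^T · Sigma^{-1} · (x - mu):
  Sigma^{-1} · (x - mu) = (0.4211, 0.6842).
  (x - mu)^T · [Sigma^{-1} · (x - mu)] = (1)·(0.4211) + (3)·(0.6842) = 2.4737.

Step 4 — take square root: d = √(2.4737) ≈ 1.5728.

d(x, mu) = √(2.4737) ≈ 1.5728


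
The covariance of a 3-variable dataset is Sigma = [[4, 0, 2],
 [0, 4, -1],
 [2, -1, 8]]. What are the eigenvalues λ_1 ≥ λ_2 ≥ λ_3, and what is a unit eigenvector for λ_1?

Step 1 — characteristic polynomial p(λ) = det(λI - Sigma) = λ³ - tr·λ² + c_1·λ - det, where tr = trace, c_1 = sum of the principal 2×2 minors, det = det(Sigma):
  tr = 4 + 4 + 8 = 16,
  c_1 = (4·4 - (0)²) + (4·8 - (2)²) + (4·8 - (-1)²) = 16 + 28 + 31 = 75,
  det = 4·(4·8 - (-1)²) - (0)·((0)·8 - (-1)·(2)) + (2)·((0)·(-1) - 4·(2)) = 4·(31) - (0)·(2) + (2)·(-8) = 108.
  So p(λ) = λ³ - 16λ² + 75λ - 108.
Step 2 — look for an integer root (rational root theorem: any rational root is an integer divisor of 108). Testing λ = 3:
  p(3) = 27 - 144 + 225 - 108 = 0  ✓
  Dividing out (λ - 3): p(λ) = (λ - 3)(λ² - 13λ + 36).
Step 3 — remaining eigenvalues from the quadratic λ² - 13λ + 36 = 0:
  Δ = 13² - 4·36 = 169 - 144 = 25,  λ = (13 ± √25)/2 = (13 ± 5)/2 = 9 or 4.
  Sorted: λ_1 = 9,  λ_2 = 4,  λ_3 = 3  (check: sum = 16 = tr ✓).

Step 4 — unit eigenvector for λ_1 = 9: v spans the null space of (Sigma - λ_1 I), whose rows are
  r_1 = (-5, 0, 2),  r_2 = (0, -5, -1),  r_3 = (2, -1, -1).
  v is orthogonal to every row, so take v ∝ r_1 × r_2 = ((0)·(-1) - (2)·(-5), (2)·(0) - (-5)·(-1), (-5)·(-5) - (0)·(0)) = (10, -5, 25).
  Rescale (divide by 5): u = (2, -1, 5).
  ||u|| = √((2)² + (-1)² + (5)²) = √(30) ≈ 5.4772,  v_1 = u/||u|| ≈ (0.3651, -0.1826, 0.9129) (||v_1|| = 1).

λ_1 = 9,  λ_2 = 4,  λ_3 = 3;  v_1 ≈ (0.3651, -0.1826, 0.9129)


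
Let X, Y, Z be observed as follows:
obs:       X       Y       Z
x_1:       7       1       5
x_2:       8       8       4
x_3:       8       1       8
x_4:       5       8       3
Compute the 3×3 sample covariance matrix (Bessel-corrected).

Step 1 — column means:
  mean(X) = (7 + 8 + 8 + 5) / 4 = 28/4 = 7
  mean(Y) = (1 + 8 + 1 + 8) / 4 = 18/4 = 4.5
  mean(Z) = (5 + 4 + 8 + 3) / 4 = 20/4 = 5

Step 2 — sample covariance S[i,j] = (1/(n-1)) · Σ_k (x_{k,i} - mean_i) · (x_{k,j} - mean_j), with n-1 = 3.
  S[X,X] = ((0)·(0) + (1)·(1) + (1)·(1) + (-2)·(-2)) / 3 = 6/3 = 2
  S[X,Y] = ((0)·(-3.5) + (1)·(3.5) + (1)·(-3.5) + (-2)·(3.5)) / 3 = -7/3 = -2.3333
  S[X,Z] = ((0)·(0) + (1)·(-1) + (1)·(3) + (-2)·(-2)) / 3 = 6/3 = 2
  S[Y,Y] = ((-3.5)·(-3.5) + (3.5)·(3.5) + (-3.5)·(-3.5) + (3.5)·(3.5)) / 3 = 49/3 = 16.3333
  S[Y,Z] = ((-3.5)·(0) + (3.5)·(-1) + (-3.5)·(3) + (3.5)·(-2)) / 3 = -21/3 = -7
  S[Z,Z] = ((0)·(0) + (-1)·(-1) + (3)·(3) + (-2)·(-2)) / 3 = 14/3 = 4.6667

S is symmetric (S[j,i] = S[i,j]). Assembling:

S = [[2, -2.3333, 2],
 [-2.3333, 16.3333, -7],
 [2, -7, 4.6667]]


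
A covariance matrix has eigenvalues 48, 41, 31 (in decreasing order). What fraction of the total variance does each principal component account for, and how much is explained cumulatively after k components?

Step 1 — total variance = trace(Sigma) = Σ λ_i = 48 + 41 + 31 = 120.

Step 2 — fraction explained by component i = λ_i / Σ λ:
  PC1: 48/120 = 0.4
  PC2: 41/120 = 0.3417
  PC3: 31/120 = 0.2583

Step 3 — cumulative fraction after k components = (λ_1 + ... + λ_k) / Σ λ:
  k = 1: 48/120 = 0.4
  k = 2: (48 + 41)/120 = 89/120 = 0.7417
  k = 3: (48 + 41 + 31)/120 = 120/120 = 1

Summary (fraction, with percent):

explained: PC1 0.4 (40%), PC2 0.3417 (34.17%), PC3 0.2583 (25.83%);  cumulative: 0.4, 0.7417, 1


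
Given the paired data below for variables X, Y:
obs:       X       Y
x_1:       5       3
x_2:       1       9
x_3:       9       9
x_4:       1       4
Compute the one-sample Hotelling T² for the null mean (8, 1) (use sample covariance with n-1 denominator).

Step 1 — sample mean vector:
  mean(X) = (5 + 1 + 9 + 1) / 4 = 16/4 = 4
  mean(Y) = (3 + 9 + 9 + 4) / 4 = 25/4 = 6.25
  x̄ = (4, 6.25),  deviation x̄ - mu_0 = (4, 6.25) - (8, 1) = (-4, 5.25).

Step 2 — sample covariance matrix, S[i,j] = (1/(n-1)) · Σ_k (x_{k,i} - mean_i) · (x_{k,j} - mean_j), divisor n-1 = 3:
  S[X,X] = ((1)·(1) + (-3)·(-3) + (5)·(5) + (-3)·(-3)) / 3 = 44/3 = 14.6667
  S[X,Y] = ((1)·(-3.25) + (-3)·(2.75) + (5)·(2.75) + (-3)·(-2.25)) / 3 = 9/3 = 3
  S[Y,Y] = ((-3.25)·(-3.25) + (2.75)·(2.75) + (2.75)·(2.75) + (-2.25)·(-2.25)) / 3 = 30.75/3 = 10.25
  S = [[14.6667, 3],
 [3, 10.25]].

Step 3 — invert S. det(S) = 14.6667·10.25 - (3)² = 141.3333.
  S^{-1} = (1/det) · [[d, -b], [-b, a]] = [[0.0725, -0.0212],
 [-0.0212, 0.1038]].

Step 4 — quadratic form (x̄ - mu_0)^T · S^{-1} · (x̄ - mu_0):
  S^{-1} · (x̄ - mu_0) = (-0.4015, 0.6297),
  (x̄ - mu_0)^T · [...] = (-4)·(-0.4015) + (5.25)·(0.6297) = 4.9121.

Step 5 — scale by n: T² = 4 · 4.9121 = 19.6486.

T² ≈ 19.6486


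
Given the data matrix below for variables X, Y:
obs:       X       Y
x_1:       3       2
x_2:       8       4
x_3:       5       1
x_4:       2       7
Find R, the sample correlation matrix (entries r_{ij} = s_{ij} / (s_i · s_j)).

Step 1 — column means:
  mean(X) = (3 + 8 + 5 + 2) / 4 = 18/4 = 4.5
  mean(Y) = (2 + 4 + 1 + 7) / 4 = 14/4 = 3.5

Step 2 — sample variances and covariances s[i,j] = (1/(n-1)) · Σ_k (x_{k,i} - mean_i) · (x_{k,j} - mean_j), with n-1 = 3:
  s[X,X] = ((-1.5)·(-1.5) + (3.5)·(3.5) + (0.5)·(0.5) + (-2.5)·(-2.5)) / 3 = 21/3 = 7
  s[X,Y] = ((-1.5)·(-1.5) + (3.5)·(0.5) + (0.5)·(-2.5) + (-2.5)·(3.5)) / 3 = -6/3 = -2
  s[Y,Y] = ((-1.5)·(-1.5) + (0.5)·(0.5) + (-2.5)·(-2.5) + (3.5)·(3.5)) / 3 = 21/3 = 7
  Sample standard deviations s_i = √(s[i,i]):
  s(X) = √(7) = 2.6458
  s(Y) = √(7) = 2.6458

Step 3 — r_{ij} = s_{ij} / (s_i · s_j):
  r[X,X] = 1 (diagonal).
  r[X,Y] = -2 / (2.6458 · 2.6458) = -2 / 7 = -0.2857
  r[Y,Y] = 1 (diagonal).

R is symmetric with unit diagonal. Assembling:

R = [[1, -0.2857],
 [-0.2857, 1]]


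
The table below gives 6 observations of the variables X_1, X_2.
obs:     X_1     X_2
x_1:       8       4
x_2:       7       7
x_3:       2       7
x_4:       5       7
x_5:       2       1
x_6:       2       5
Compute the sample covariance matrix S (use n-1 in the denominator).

Step 1 — column means:
  mean(X_1) = (8 + 7 + 2 + 5 + 2 + 2) / 6 = 26/6 = 4.3333
  mean(X_2) = (4 + 7 + 7 + 7 + 1 + 5) / 6 = 31/6 = 5.1667

Step 2 — sample covariance S[i,j] = (1/(n-1)) · Σ_k (x_{k,i} - mean_i) · (x_{k,j} - mean_j), with n-1 = 5.
  S[X_1,X_1] = ((3.6667)·(3.6667) + (2.6667)·(2.6667) + (-2.3333)·(-2.3333) + (0.6667)·(0.6667) + (-2.3333)·(-2.3333) + (-2.3333)·(-2.3333)) / 5 = 37.3333/5 = 7.4667
  S[X_1,X_2] = ((3.6667)·(-1.1667) + (2.6667)·(1.8333) + (-2.3333)·(1.8333) + (0.6667)·(1.8333) + (-2.3333)·(-4.1667) + (-2.3333)·(-0.1667)) / 5 = 7.6667/5 = 1.5333
  S[X_2,X_2] = ((-1.1667)·(-1.1667) + (1.8333)·(1.8333) + (1.8333)·(1.8333) + (1.8333)·(1.8333) + (-4.1667)·(-4.1667) + (-0.1667)·(-0.1667)) / 5 = 28.8333/5 = 5.7667

S is symmetric (S[j,i] = S[i,j]). Assembling:

S = [[7.4667, 1.5333],
 [1.5333, 5.7667]]


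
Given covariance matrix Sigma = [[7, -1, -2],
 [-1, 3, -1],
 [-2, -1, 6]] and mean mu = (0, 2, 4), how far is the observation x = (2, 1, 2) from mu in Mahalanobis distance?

Step 1 — centre the observation: (x - mu) = (2, -1, -2).

Step 2 — invert Sigma (cofactor / det for 3×3, or solve directly):
  Sigma^{-1} = [[0.1753, 0.0825, 0.0722],
 [0.0825, 0.3918, 0.0928],
 [0.0722, 0.0928, 0.2062]].

Step 3 — form the quadratic (x - mu)^T · Sigma^{-1} · (x - mu):
  Sigma^{-1} · (x - mu) = (0.1237, -0.4124, -0.3608).
  (x - mu)^T · [Sigma^{-1} · (x - mu)] = (2)·(0.1237) + (-1)·(-0.4124) + (-2)·(-0.3608) = 1.3814.

Step 4 — take square root: d = √(1.3814) ≈ 1.1753.

d(x, mu) = √(1.3814) ≈ 1.1753


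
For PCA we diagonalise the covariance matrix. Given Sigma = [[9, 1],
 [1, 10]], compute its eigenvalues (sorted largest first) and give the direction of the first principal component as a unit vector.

Step 1 — characteristic polynomial of 2×2 Sigma:
  det(Sigma - λI) = λ² - trace · λ + det = 0.
  trace = 9 + 10 = 19, det = 9·10 - (1)² = 89.
Step 2 — discriminant:
  Δ = trace² - 4·det = 361 - 356 = 5.
Step 3 — eigenvalues:
  λ = (trace ± √Δ)/2 = (19 ± 2.2361)/2,
  λ_1 = 10.618,  λ_2 = 8.382.

Step 4 — unit eigenvector for λ_1: solve (Sigma - λ_1 I)v = 0. First row:
  (9 - 10.618)·v_x + (1)·v_y = 0, i.e. (-1.618)·v_x + (1)·v_y = 0,
  so v ∝ (b, λ_1 - a) = (1, 1.618) = u.
  ||u|| = √((1)² + (1.618)²) = √(3.618) ≈ 1.9021,
  v_1 = u/||u|| ≈ (0.5257, 0.8507) (||v_1|| = 1).

λ_1 = 10.618,  λ_2 = 8.382;  v_1 ≈ (0.5257, 0.8507)


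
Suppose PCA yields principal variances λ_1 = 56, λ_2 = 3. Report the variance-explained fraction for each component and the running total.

Step 1 — total variance = trace(Sigma) = Σ λ_i = 56 + 3 = 59.

Step 2 — fraction explained by component i = λ_i / Σ λ:
  PC1: 56/59 = 0.9492
  PC2: 3/59 = 0.0508

Step 3 — cumulative fraction after k components = (λ_1 + ... + λ_k) / Σ λ:
  k = 1: 56/59 = 0.9492
  k = 2: (56 + 3)/59 = 59/59 = 1

Summary (fraction, with percent):

explained: PC1 0.9492 (94.92%), PC2 0.0508 (5.08%);  cumulative: 0.9492, 1


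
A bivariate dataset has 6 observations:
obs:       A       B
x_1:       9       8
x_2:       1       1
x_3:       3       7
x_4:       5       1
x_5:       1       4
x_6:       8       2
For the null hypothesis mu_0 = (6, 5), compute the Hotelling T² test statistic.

Step 1 — sample mean vector:
  mean(A) = (9 + 1 + 3 + 5 + 1 + 8) / 6 = 27/6 = 4.5
  mean(B) = (8 + 1 + 7 + 1 + 4 + 2) / 6 = 23/6 = 3.8333
  x̄ = (4.5, 3.8333),  deviation x̄ - mu_0 = (4.5, 3.8333) - (6, 5) = (-1.5, -1.1667).

Step 2 — sample covariance matrix, S[i,j] = (1/(n-1)) · Σ_k (x_{k,i} - mean_i) · (x_{k,j} - mean_j), divisor n-1 = 5:
  S[A,A] = ((4.5)·(4.5) + (-3.5)·(-3.5) + (-1.5)·(-1.5) + (0.5)·(0.5) + (-3.5)·(-3.5) + (3.5)·(3.5)) / 5 = 59.5/5 = 11.9
  S[A,B] = ((4.5)·(4.1667) + (-3.5)·(-2.8333) + (-1.5)·(3.1667) + (0.5)·(-2.8333) + (-3.5)·(0.1667) + (3.5)·(-1.8333)) / 5 = 15.5/5 = 3.1
  S[B,B] = ((4.1667)·(4.1667) + (-2.8333)·(-2.8333) + (3.1667)·(3.1667) + (-2.8333)·(-2.8333) + (0.1667)·(0.1667) + (-1.8333)·(-1.8333)) / 5 = 46.8333/5 = 9.3667
  S = [[11.9, 3.1],
 [3.1, 9.3667]].

Step 3 — invert S. det(S) = 11.9·9.3667 - (3.1)² = 101.8533.
  S^{-1} = (1/det) · [[d, -b], [-b, a]] = [[0.092, -0.0304],
 [-0.0304, 0.1168]].

Step 4 — quadratic form (x̄ - mu_0)^T · S^{-1} · (x̄ - mu_0):
  S^{-1} · (x̄ - mu_0) = (-0.1024, -0.0907),
  (x̄ - mu_0)^T · [...] = (-1.5)·(-0.1024) + (-1.1667)·(-0.0907) = 0.2594.

Step 5 — scale by n: T² = 6 · 0.2594 = 1.5565.

T² ≈ 1.5565


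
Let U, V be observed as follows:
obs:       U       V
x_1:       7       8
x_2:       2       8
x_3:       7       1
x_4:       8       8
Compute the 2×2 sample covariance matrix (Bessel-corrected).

Step 1 — column means:
  mean(U) = (7 + 2 + 7 + 8) / 4 = 24/4 = 6
  mean(V) = (8 + 8 + 1 + 8) / 4 = 25/4 = 6.25

Step 2 — sample covariance S[i,j] = (1/(n-1)) · Σ_k (x_{k,i} - mean_i) · (x_{k,j} - mean_j), with n-1 = 3.
  S[U,U] = ((1)·(1) + (-4)·(-4) + (1)·(1) + (2)·(2)) / 3 = 22/3 = 7.3333
  S[U,V] = ((1)·(1.75) + (-4)·(1.75) + (1)·(-5.25) + (2)·(1.75)) / 3 = -7/3 = -2.3333
  S[V,V] = ((1.75)·(1.75) + (1.75)·(1.75) + (-5.25)·(-5.25) + (1.75)·(1.75)) / 3 = 36.75/3 = 12.25

S is symmetric (S[j,i] = S[i,j]). Assembling:

S = [[7.3333, -2.3333],
 [-2.3333, 12.25]]


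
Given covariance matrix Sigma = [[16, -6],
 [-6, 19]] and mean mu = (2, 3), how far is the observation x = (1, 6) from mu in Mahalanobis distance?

Step 1 — centre the observation: (x - mu) = (-1, 3).

Step 2 — invert Sigma. det(Sigma) = 16·19 - (-6)² = 268.
  Sigma^{-1} = (1/det) · [[d, -b], [-b, a]] = [[0.0709, 0.0224],
 [0.0224, 0.0597]].

Step 3 — form the quadratic (x - mu)^T · Sigma^{-1} · (x - mu):
  Sigma^{-1} · (x - mu) = (-0.0037, 0.1567).
  (x - mu)^T · [Sigma^{-1} · (x - mu)] = (-1)·(-0.0037) + (3)·(0.1567) = 0.4739.

Step 4 — take square root: d = √(0.4739) ≈ 0.6884.

d(x, mu) = √(0.4739) ≈ 0.6884


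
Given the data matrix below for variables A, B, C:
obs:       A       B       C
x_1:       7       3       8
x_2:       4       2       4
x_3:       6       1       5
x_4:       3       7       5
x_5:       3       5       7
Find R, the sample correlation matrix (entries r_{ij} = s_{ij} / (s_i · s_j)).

Step 1 — column means:
  mean(A) = (7 + 4 + 6 + 3 + 3) / 5 = 23/5 = 4.6
  mean(B) = (3 + 2 + 1 + 7 + 5) / 5 = 18/5 = 3.6
  mean(C) = (8 + 4 + 5 + 5 + 7) / 5 = 29/5 = 5.8

Step 2 — sample variances and covariances s[i,j] = (1/(n-1)) · Σ_k (x_{k,i} - mean_i) · (x_{k,j} - mean_j), with n-1 = 4:
  s[A,A] = ((2.4)·(2.4) + (-0.6)·(-0.6) + (1.4)·(1.4) + (-1.6)·(-1.6) + (-1.6)·(-1.6)) / 4 = 13.2/4 = 3.3
  s[A,B] = ((2.4)·(-0.6) + (-0.6)·(-1.6) + (1.4)·(-2.6) + (-1.6)·(3.4) + (-1.6)·(1.4)) / 4 = -11.8/4 = -2.95
  s[A,C] = ((2.4)·(2.2) + (-0.6)·(-1.8) + (1.4)·(-0.8) + (-1.6)·(-0.8) + (-1.6)·(1.2)) / 4 = 4.6/4 = 1.15
  s[B,B] = ((-0.6)·(-0.6) + (-1.6)·(-1.6) + (-2.6)·(-2.6) + (3.4)·(3.4) + (1.4)·(1.4)) / 4 = 23.2/4 = 5.8
  s[B,C] = ((-0.6)·(2.2) + (-1.6)·(-1.8) + (-2.6)·(-0.8) + (3.4)·(-0.8) + (1.4)·(1.2)) / 4 = 2.6/4 = 0.65
  s[C,C] = ((2.2)·(2.2) + (-1.8)·(-1.8) + (-0.8)·(-0.8) + (-0.8)·(-0.8) + (1.2)·(1.2)) / 4 = 10.8/4 = 2.7
  Sample standard deviations s_i = √(s[i,i]):
  s(A) = √(3.3) = 1.8166
  s(B) = √(5.8) = 2.4083
  s(C) = √(2.7) = 1.6432

Step 3 — r_{ij} = s_{ij} / (s_i · s_j):
  r[A,A] = 1 (diagonal).
  r[A,B] = -2.95 / (1.8166 · 2.4083) = -2.95 / 4.3749 = -0.6743
  r[A,C] = 1.15 / (1.8166 · 1.6432) = 1.15 / 2.985 = 0.3853
  r[B,B] = 1 (diagonal).
  r[B,C] = 0.65 / (2.4083 · 1.6432) = 0.65 / 3.9573 = 0.1643
  r[C,C] = 1 (diagonal).

R is symmetric with unit diagonal. Assembling:

R = [[1, -0.6743, 0.3853],
 [-0.6743, 1, 0.1643],
 [0.3853, 0.1643, 1]]


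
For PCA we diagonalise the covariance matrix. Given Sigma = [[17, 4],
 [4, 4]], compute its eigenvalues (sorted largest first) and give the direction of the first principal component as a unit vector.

Step 1 — characteristic polynomial of 2×2 Sigma:
  det(Sigma - λI) = λ² - trace · λ + det = 0.
  trace = 17 + 4 = 21, det = 17·4 - (4)² = 52.
Step 2 — discriminant:
  Δ = trace² - 4·det = 441 - 208 = 233.
Step 3 — eigenvalues:
  λ = (trace ± √Δ)/2 = (21 ± 15.2643)/2,
  λ_1 = 18.1322,  λ_2 = 2.8678.

Step 4 — unit eigenvector for λ_1: solve (Sigma - λ_1 I)v = 0. First row:
  (17 - 18.1322)·v_x + (4)·v_y = 0, i.e. (-1.1322)·v_x + (4)·v_y = 0,
  so v ∝ (b, λ_1 - a) = (4, 1.1322) = u.
  ||u|| = √((4)² + (1.1322)²) = √(17.2818) ≈ 4.1571,
  v_1 = u/||u|| ≈ (0.9622, 0.2723) (||v_1|| = 1).

λ_1 = 18.1322,  λ_2 = 2.8678;  v_1 ≈ (0.9622, 0.2723)


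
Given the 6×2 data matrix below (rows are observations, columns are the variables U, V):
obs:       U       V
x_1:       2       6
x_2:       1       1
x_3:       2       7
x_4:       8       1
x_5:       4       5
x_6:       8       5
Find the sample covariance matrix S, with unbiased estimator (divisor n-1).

Step 1 — column means:
  mean(U) = (2 + 1 + 2 + 8 + 4 + 8) / 6 = 25/6 = 4.1667
  mean(V) = (6 + 1 + 7 + 1 + 5 + 5) / 6 = 25/6 = 4.1667

Step 2 — sample covariance S[i,j] = (1/(n-1)) · Σ_k (x_{k,i} - mean_i) · (x_{k,j} - mean_j), with n-1 = 5.
  S[U,U] = ((-2.1667)·(-2.1667) + (-3.1667)·(-3.1667) + (-2.1667)·(-2.1667) + (3.8333)·(3.8333) + (-0.1667)·(-0.1667) + (3.8333)·(3.8333)) / 5 = 48.8333/5 = 9.7667
  S[U,V] = ((-2.1667)·(1.8333) + (-3.1667)·(-3.1667) + (-2.1667)·(2.8333) + (3.8333)·(-3.1667) + (-0.1667)·(0.8333) + (3.8333)·(0.8333)) / 5 = -9.1667/5 = -1.8333
  S[V,V] = ((1.8333)·(1.8333) + (-3.1667)·(-3.1667) + (2.8333)·(2.8333) + (-3.1667)·(-3.1667) + (0.8333)·(0.8333) + (0.8333)·(0.8333)) / 5 = 32.8333/5 = 6.5667

S is symmetric (S[j,i] = S[i,j]). Assembling:

S = [[9.7667, -1.8333],
 [-1.8333, 6.5667]]


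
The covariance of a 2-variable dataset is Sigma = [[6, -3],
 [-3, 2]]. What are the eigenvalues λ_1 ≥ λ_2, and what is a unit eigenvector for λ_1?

Step 1 — characteristic polynomial of 2×2 Sigma:
  det(Sigma - λI) = λ² - trace · λ + det = 0.
  trace = 6 + 2 = 8, det = 6·2 - (-3)² = 3.
Step 2 — discriminant:
  Δ = trace² - 4·det = 64 - 12 = 52.
Step 3 — eigenvalues:
  λ = (trace ± √Δ)/2 = (8 ± 7.2111)/2,
  λ_1 = 7.6056,  λ_2 = 0.3944.

Step 4 — unit eigenvector for λ_1: solve (Sigma - λ_1 I)v = 0. First row:
  (6 - 7.6056)·v_x + (-3)·v_y = 0, i.e. (-1.6056)·v_x + (-3)·v_y = 0,
  so v ∝ (b, λ_1 - a) = (-3, 1.6056); multiply by -1 so the first entry is positive: u = (3, -1.6056).
  ||u|| = √((3)² + (-1.6056)²) = √(11.5778) ≈ 3.4026,
  v_1 = u/||u|| ≈ (0.8817, -0.4719) (||v_1|| = 1).

λ_1 = 7.6056,  λ_2 = 0.3944;  v_1 ≈ (0.8817, -0.4719)


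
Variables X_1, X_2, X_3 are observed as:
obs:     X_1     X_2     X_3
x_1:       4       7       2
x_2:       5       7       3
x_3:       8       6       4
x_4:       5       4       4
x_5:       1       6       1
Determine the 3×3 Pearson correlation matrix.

Step 1 — column means:
  mean(X_1) = (4 + 5 + 8 + 5 + 1) / 5 = 23/5 = 4.6
  mean(X_2) = (7 + 7 + 6 + 4 + 6) / 5 = 30/5 = 6
  mean(X_3) = (2 + 3 + 4 + 4 + 1) / 5 = 14/5 = 2.8

Step 2 — sample variances and covariances s[i,j] = (1/(n-1)) · Σ_k (x_{k,i} - mean_i) · (x_{k,j} - mean_j), with n-1 = 4:
  s[X_1,X_1] = ((-0.6)·(-0.6) + (0.4)·(0.4) + (3.4)·(3.4) + (0.4)·(0.4) + (-3.6)·(-3.6)) / 4 = 25.2/4 = 6.3
  s[X_1,X_2] = ((-0.6)·(1) + (0.4)·(1) + (3.4)·(0) + (0.4)·(-2) + (-3.6)·(0)) / 4 = -1/4 = -0.25
  s[X_1,X_3] = ((-0.6)·(-0.8) + (0.4)·(0.2) + (3.4)·(1.2) + (0.4)·(1.2) + (-3.6)·(-1.8)) / 4 = 11.6/4 = 2.9
  s[X_2,X_2] = ((1)·(1) + (1)·(1) + (0)·(0) + (-2)·(-2) + (0)·(0)) / 4 = 6/4 = 1.5
  s[X_2,X_3] = ((1)·(-0.8) + (1)·(0.2) + (0)·(1.2) + (-2)·(1.2) + (0)·(-1.8)) / 4 = -3/4 = -0.75
  s[X_3,X_3] = ((-0.8)·(-0.8) + (0.2)·(0.2) + (1.2)·(1.2) + (1.2)·(1.2) + (-1.8)·(-1.8)) / 4 = 6.8/4 = 1.7
  Sample standard deviations s_i = √(s[i,i]):
  s(X_1) = √(6.3) = 2.51
  s(X_2) = √(1.5) = 1.2247
  s(X_3) = √(1.7) = 1.3038

Step 3 — r_{ij} = s_{ij} / (s_i · s_j):
  r[X_1,X_1] = 1 (diagonal).
  r[X_1,X_2] = -0.25 / (2.51 · 1.2247) = -0.25 / 3.0741 = -0.0813
  r[X_1,X_3] = 2.9 / (2.51 · 1.3038) = 2.9 / 3.2726 = 0.8861
  r[X_2,X_2] = 1 (diagonal).
  r[X_2,X_3] = -0.75 / (1.2247 · 1.3038) = -0.75 / 1.5969 = -0.4697
  r[X_3,X_3] = 1 (diagonal).

R is symmetric with unit diagonal. Assembling:

R = [[1, -0.0813, 0.8861],
 [-0.0813, 1, -0.4697],
 [0.8861, -0.4697, 1]]


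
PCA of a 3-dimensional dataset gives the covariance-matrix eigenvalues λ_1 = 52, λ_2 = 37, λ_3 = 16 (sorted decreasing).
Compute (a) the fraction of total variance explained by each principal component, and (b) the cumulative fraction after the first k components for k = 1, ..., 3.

Step 1 — total variance = trace(Sigma) = Σ λ_i = 52 + 37 + 16 = 105.

Step 2 — fraction explained by component i = λ_i / Σ λ:
  PC1: 52/105 = 0.4952
  PC2: 37/105 = 0.3524
  PC3: 16/105 = 0.1524

Step 3 — cumulative fraction after k components = (λ_1 + ... + λ_k) / Σ λ:
  k = 1: 52/105 = 0.4952
  k = 2: (52 + 37)/105 = 89/105 = 0.8476
  k = 3: (52 + 37 + 16)/105 = 105/105 = 1

Summary (fraction, with percent):

explained: PC1 0.4952 (49.52%), PC2 0.3524 (35.24%), PC3 0.1524 (15.24%);  cumulative: 0.4952, 0.8476, 1


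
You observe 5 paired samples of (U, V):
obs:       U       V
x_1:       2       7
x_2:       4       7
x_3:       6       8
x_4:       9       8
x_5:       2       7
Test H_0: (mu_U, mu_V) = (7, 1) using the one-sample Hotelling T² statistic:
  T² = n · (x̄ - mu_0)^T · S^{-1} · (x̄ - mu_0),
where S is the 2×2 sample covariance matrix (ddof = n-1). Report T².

Step 1 — sample mean vector:
  mean(U) = (2 + 4 + 6 + 9 + 2) / 5 = 23/5 = 4.6
  mean(V) = (7 + 7 + 8 + 8 + 7) / 5 = 37/5 = 7.4
  x̄ = (4.6, 7.4),  deviation x̄ - mu_0 = (4.6, 7.4) - (7, 1) = (-2.4, 6.4).

Step 2 — sample covariance matrix, S[i,j] = (1/(n-1)) · Σ_k (x_{k,i} - mean_i) · (x_{k,j} - mean_j), divisor n-1 = 4:
  S[U,U] = ((-2.6)·(-2.6) + (-0.6)·(-0.6) + (1.4)·(1.4) + (4.4)·(4.4) + (-2.6)·(-2.6)) / 4 = 35.2/4 = 8.8
  S[U,V] = ((-2.6)·(-0.4) + (-0.6)·(-0.4) + (1.4)·(0.6) + (4.4)·(0.6) + (-2.6)·(-0.4)) / 4 = 5.8/4 = 1.45
  S[V,V] = ((-0.4)·(-0.4) + (-0.4)·(-0.4) + (0.6)·(0.6) + (0.6)·(0.6) + (-0.4)·(-0.4)) / 4 = 1.2/4 = 0.3
  S = [[8.8, 1.45],
 [1.45, 0.3]].

Step 3 — invert S. det(S) = 8.8·0.3 - (1.45)² = 0.5375.
  S^{-1} = (1/det) · [[d, -b], [-b, a]] = [[0.5581, -2.6977],
 [-2.6977, 16.3721]].

Step 4 — quadratic form (x̄ - mu_0)^T · S^{-1} · (x̄ - mu_0):
  S^{-1} · (x̄ - mu_0) = (-18.6047, 111.2558),
  (x̄ - mu_0)^T · [...] = (-2.4)·(-18.6047) + (6.4)·(111.2558) = 756.6884.

Step 5 — scale by n: T² = 5 · 756.6884 = 3783.4419.

T² ≈ 3783.4419


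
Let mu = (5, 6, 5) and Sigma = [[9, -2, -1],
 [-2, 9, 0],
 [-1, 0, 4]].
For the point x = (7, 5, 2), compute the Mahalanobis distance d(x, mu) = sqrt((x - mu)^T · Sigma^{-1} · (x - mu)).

Step 1 — centre the observation: (x - mu) = (2, -1, -3).

Step 2 — invert Sigma (cofactor / det for 3×3, or solve directly):
  Sigma^{-1} = [[0.1204, 0.0268, 0.0301],
 [0.0268, 0.1171, 0.0067],
 [0.0301, 0.0067, 0.2575]].

Step 3 — form the quadratic (x - mu)^T · Sigma^{-1} · (x - mu):
  Sigma^{-1} · (x - mu) = (0.1237, -0.0836, -0.7191).
  (x - mu)^T · [Sigma^{-1} · (x - mu)] = (2)·(0.1237) + (-1)·(-0.0836) + (-3)·(-0.7191) = 2.4883.

Step 4 — take square root: d = √(2.4883) ≈ 1.5774.

d(x, mu) = √(2.4883) ≈ 1.5774


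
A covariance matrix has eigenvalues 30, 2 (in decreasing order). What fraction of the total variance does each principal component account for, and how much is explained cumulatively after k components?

Step 1 — total variance = trace(Sigma) = Σ λ_i = 30 + 2 = 32.

Step 2 — fraction explained by component i = λ_i / Σ λ:
  PC1: 30/32 = 0.9375
  PC2: 2/32 = 0.0625

Step 3 — cumulative fraction after k components = (λ_1 + ... + λ_k) / Σ λ:
  k = 1: 30/32 = 0.9375
  k = 2: (30 + 2)/32 = 32/32 = 1

Summary (fraction, with percent):

explained: PC1 0.9375 (93.75%), PC2 0.0625 (6.25%);  cumulative: 0.9375, 1
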